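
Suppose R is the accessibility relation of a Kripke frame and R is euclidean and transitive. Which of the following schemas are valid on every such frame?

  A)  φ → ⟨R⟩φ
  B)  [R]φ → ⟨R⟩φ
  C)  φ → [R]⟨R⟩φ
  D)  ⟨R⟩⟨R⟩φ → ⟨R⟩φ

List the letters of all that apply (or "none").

(A) φ → ⟨R⟩φ is the dual of axiom T; it is valid on a frame exactly when R is reflexive. Such an R need not be reflexive, so not valid.
(B) axiom D: valid iff R is serial. Such an R need not be serial — not valid.
(C) φ → [R]⟨R⟩φ (axiom B) characterises the symmetric frames. Such an R need not be symmetric — not valid.
(D) ⟨R⟩⟨R⟩φ → ⟨R⟩φ is the dual of axiom 4; it is valid on a frame exactly when R is transitive. Every such R is transitive, so valid.

D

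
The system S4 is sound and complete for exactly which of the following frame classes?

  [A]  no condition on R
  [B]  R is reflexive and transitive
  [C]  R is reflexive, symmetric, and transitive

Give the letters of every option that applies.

(A) this class determines K, not S4.
(B) S4 is sound and complete for exactly this class.
(C) this class determines S5, not S4.

B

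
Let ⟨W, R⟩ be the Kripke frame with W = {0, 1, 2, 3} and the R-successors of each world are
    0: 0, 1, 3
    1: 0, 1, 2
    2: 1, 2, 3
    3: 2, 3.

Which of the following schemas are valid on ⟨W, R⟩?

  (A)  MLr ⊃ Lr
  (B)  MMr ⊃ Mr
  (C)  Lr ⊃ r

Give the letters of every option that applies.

R is reflexive: each world relates to itself.
R is not transitive: 0 R 1 and 1 R 2 but not 0 R 2.
R is not euclidean: 0 R 1 and 0 R 3 but not 1 R 3.
(A) MLr ⊃ Lr (the dual of axiom 5) characterises the euclidean frames. R is not euclidean — not valid.
(B) MMr ⊃ Mr is the dual of axiom 4; it is valid on a frame exactly when R is transitive. R is not transitive, so not valid.
(C) axiom T: valid iff R is reflexive. R is reflexive — valid.

C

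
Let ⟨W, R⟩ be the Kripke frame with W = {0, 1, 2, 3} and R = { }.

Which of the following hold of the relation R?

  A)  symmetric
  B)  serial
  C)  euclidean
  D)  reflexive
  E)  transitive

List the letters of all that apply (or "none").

A, C, E

(A) symmetric: every R-edge is matched by its reverse.
(B) not serial: 0 has no R-successor.
(C) euclidean: any two R-successors of the same world are R-related.
(D) not reflexive: not 0 R 0.
(E) transitive: R is closed under composition.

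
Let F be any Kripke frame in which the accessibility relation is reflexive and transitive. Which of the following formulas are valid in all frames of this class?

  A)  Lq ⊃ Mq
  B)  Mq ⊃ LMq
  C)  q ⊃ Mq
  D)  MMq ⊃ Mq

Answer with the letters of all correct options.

Reflexive relations are serial.
(A) Lq ⊃ Mq (axiom D) characterises the serial frames. Every such R is serial — valid.
(B) Mq ⊃ LMq (axiom 5) characterises the euclidean frames. Such an R need not be euclidean — not valid.
(C) the dual of axiom T: valid iff R is reflexive. Every such R is reflexive — valid.
(D) MMq ⊃ Mq is the dual of axiom 4, which corresponds to transitivity. Every such R is transitive — valid.

A, C, D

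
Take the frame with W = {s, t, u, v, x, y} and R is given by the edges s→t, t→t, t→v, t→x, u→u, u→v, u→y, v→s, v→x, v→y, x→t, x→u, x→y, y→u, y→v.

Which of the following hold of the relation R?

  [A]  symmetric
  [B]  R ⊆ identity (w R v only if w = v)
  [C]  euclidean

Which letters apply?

(A) not symmetric: s R t but not t R s.
(B) not ⊆ identity: s R t with s ≠ t.
(C) not euclidean: t R v and t R t but not v R t.

none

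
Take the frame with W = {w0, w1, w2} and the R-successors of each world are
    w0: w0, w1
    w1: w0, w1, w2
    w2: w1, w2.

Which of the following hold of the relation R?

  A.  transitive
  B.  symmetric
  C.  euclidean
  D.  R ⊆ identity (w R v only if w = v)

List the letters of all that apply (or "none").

(A) not transitive: w0 R w1 and w1 R w2 but not w0 R w2.
(B) symmetric: every R-edge is matched by its reverse.
(C) not euclidean: w1 R w0 and w1 R w2 but not w0 R w2.
(D) not ⊆ identity: w0 R w1 with w0 ≠ w1.

B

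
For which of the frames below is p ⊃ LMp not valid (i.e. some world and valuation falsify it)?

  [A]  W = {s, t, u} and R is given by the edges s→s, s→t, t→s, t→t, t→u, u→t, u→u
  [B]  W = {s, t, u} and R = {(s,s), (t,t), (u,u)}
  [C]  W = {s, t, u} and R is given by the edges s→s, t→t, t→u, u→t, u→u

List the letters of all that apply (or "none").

none

The schema p ⊃ LMp is axiom B; it is valid on a frame iff R is symmetric.
(A) R is symmetric (every R-edge is matched by its reverse), so the schema is valid here.
(B) R is symmetric (every R-edge is matched by its reverse), so the schema is valid here.
(C) R is symmetric (every R-edge is matched by its reverse), so the schema is valid here.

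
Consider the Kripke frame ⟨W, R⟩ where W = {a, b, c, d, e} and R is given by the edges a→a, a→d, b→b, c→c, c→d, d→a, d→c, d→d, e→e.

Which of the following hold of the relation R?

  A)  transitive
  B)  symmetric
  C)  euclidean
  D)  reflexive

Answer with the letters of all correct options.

(A) not transitive: a R d and d R c but not a R c.
(B) symmetric: every R-edge is matched by its reverse.
(C) not euclidean: d R a and d R c but not a R c.
(D) reflexive: each world relates to itself.

B, D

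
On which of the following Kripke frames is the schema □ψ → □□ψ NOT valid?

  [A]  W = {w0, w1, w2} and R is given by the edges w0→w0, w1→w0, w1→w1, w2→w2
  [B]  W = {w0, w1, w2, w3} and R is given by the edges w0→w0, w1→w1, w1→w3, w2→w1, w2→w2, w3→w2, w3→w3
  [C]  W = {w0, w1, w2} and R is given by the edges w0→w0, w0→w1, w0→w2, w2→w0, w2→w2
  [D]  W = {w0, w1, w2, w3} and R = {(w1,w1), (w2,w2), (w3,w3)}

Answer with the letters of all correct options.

B, C

The schema □ψ → □□ψ is axiom 4; it is valid on a frame iff R is transitive.
(A) R is transitive (R is closed under composition), so the schema is valid here.
(B) R is not transitive (w1 R w3 and w3 R w2 but not w1 R w2), so the schema fails here.
(C) R is not transitive (w2 R w0 and w0 R w1 but not w2 R w1), so the schema fails here.
(D) R is transitive (R is closed under composition), so the schema is valid here.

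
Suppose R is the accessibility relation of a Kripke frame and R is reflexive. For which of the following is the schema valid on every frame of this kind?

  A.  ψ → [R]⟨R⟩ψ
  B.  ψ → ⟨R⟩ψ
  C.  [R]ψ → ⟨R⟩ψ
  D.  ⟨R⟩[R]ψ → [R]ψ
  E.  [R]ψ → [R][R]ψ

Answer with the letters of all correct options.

A reflexive relation is serial.
(A) ψ → [R]⟨R⟩ψ (axiom B) characterises the symmetric frames. Such an R need not be symmetric — not valid.
(B) the dual of axiom T: valid iff R is reflexive. Every such R is reflexive — valid.
(C) [R]ψ → ⟨R⟩ψ is axiom D; it is valid on a frame exactly when R is serial. Every such R is serial, so valid.
(D) the dual of axiom 5: valid iff R is euclidean. Such an R need not be euclidean — not valid.
(E) axiom 4: valid iff R is transitive. Such an R need not be transitive — not valid.

B, C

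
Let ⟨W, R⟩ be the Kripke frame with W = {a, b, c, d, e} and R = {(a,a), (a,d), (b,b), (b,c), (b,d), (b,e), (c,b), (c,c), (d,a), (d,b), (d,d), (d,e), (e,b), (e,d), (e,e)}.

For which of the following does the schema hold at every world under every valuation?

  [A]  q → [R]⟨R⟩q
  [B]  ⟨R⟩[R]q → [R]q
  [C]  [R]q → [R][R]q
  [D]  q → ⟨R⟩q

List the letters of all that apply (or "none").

A, D

R is reflexive: each world relates to itself.
R is symmetric: every R-edge is matched by its reverse.
R is not transitive: a R d and d R b but not a R b.
R is not euclidean: b R c and b R d but not c R d.
(A) axiom B: valid iff R is symmetric. R is symmetric — valid.
(B) ⟨R⟩[R]q → [R]q is the dual of axiom 5; it is valid on a frame exactly when R is euclidean. R is not euclidean, so not valid.
(C) [R]q → [R][R]q is axiom 4, which corresponds to transitivity. R is not transitive — not valid.
(D) the dual of axiom T: valid iff R is reflexive. R is reflexive — valid.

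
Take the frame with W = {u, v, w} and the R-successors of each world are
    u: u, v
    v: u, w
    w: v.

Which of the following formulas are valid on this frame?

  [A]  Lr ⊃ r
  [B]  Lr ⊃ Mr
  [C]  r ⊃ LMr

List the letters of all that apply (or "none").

R is not reflexive: not v R v.
R is symmetric: every R-edge is matched by its reverse.
R is serial: every world has an R-successor.
(A) Lr ⊃ r (axiom T) characterises the reflexive frames. R is not reflexive — not valid.
(B) Lr ⊃ Mr is axiom D; it is valid on a frame exactly when R is serial. R is serial, so valid.
(C) axiom B: valid iff R is symmetric. R is symmetric — valid.

B, C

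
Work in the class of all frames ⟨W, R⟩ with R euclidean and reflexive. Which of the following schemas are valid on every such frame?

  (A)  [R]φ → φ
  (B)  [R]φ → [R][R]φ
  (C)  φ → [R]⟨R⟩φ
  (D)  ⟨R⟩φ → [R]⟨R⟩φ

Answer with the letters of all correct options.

A, B, C, D

A reflexive euclidean relation is also symmetric (from wRw and wRv the euclidean condition gives vRw) and hence transitive; it is an equivalence relation.
(A) [R]φ → φ is axiom T, which corresponds to reflexivity. Every such R is reflexive — valid.
(B) [R]φ → [R][R]φ is axiom 4; it is valid on a frame exactly when R is transitive. Every such R is transitive, so valid.
(C) φ → [R]⟨R⟩φ (axiom B) characterises the symmetric frames. Every such R is symmetric — valid.
(D) ⟨R⟩φ → [R]⟨R⟩φ is axiom 5; it is valid on a frame exactly when R is euclidean. Every such R is euclidean, so valid.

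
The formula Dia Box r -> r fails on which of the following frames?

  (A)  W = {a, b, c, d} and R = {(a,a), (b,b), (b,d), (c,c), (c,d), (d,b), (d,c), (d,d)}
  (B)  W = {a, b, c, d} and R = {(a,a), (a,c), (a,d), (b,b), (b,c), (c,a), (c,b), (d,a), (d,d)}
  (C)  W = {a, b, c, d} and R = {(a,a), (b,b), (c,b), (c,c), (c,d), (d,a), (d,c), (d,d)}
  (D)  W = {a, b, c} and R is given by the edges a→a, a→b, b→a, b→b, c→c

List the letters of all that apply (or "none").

The schema Dia Box r -> r is the dual of axiom B; it is valid on a frame iff R is symmetric.
(A) R is symmetric (every R-edge is matched by its reverse), so the schema is valid here.
(B) R is symmetric (every R-edge is matched by its reverse), so the schema is valid here.
(C) R is not symmetric (c R b but not b R c), so the schema fails here.
(D) R is symmetric (every R-edge is matched by its reverse), so the schema is valid here.

C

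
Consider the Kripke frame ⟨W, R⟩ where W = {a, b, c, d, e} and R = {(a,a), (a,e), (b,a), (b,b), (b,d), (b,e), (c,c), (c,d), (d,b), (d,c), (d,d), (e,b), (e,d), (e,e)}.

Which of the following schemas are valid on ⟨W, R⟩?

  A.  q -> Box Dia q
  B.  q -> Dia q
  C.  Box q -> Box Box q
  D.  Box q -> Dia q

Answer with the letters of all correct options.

R is reflexive: each world relates to itself.
R is not symmetric: a R e but not e R a.
R is not transitive: a R e and e R b but not a R b.
R is serial: every world has an R-successor.
(A) q -> Box Dia q is axiom B, which corresponds to symmetry. R is not symmetric — not valid.
(B) q -> Dia q (the dual of axiom T) characterises the reflexive frames. R is reflexive — valid.
(C) Box q -> Box Box q (axiom 4) characterises the transitive frames. R is not transitive — not valid.
(D) Box q -> Dia q is axiom D; it is valid on a frame exactly when R is serial. R is serial, so valid.

B, D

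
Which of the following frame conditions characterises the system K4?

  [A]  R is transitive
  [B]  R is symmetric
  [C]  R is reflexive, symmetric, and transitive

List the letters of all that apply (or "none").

A

(A) K4 is sound and complete for exactly this class.
(B) this class determines KB, not K4.
(C) this class determines S5, not K4.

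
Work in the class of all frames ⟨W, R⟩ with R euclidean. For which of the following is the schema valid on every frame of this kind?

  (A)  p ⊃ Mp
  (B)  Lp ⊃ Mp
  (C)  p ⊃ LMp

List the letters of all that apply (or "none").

none

(A) p ⊃ Mp (the dual of axiom T) characterises the reflexive frames. Such an R need not be reflexive — not valid.
(B) axiom D: valid iff R is serial. Such an R need not be serial — not valid.
(C) axiom B: valid iff R is symmetric. Such an R need not be symmetric — not valid.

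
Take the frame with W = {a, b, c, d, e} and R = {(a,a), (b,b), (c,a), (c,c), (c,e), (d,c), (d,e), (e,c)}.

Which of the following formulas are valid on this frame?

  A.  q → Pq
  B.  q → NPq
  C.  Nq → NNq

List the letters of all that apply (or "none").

none

R is not reflexive: not d R d.
R is not symmetric: c R a but not a R c.
R is not transitive: d R c and c R a but not d R a.
(A) q → Pq (the dual of axiom T) characterises the reflexive frames. R is not reflexive — not valid.
(B) q → NPq is axiom B, which corresponds to symmetry. R is not symmetric — not valid.
(C) Nq → NNq (axiom 4) characterises the transitive frames. R is not transitive — not valid.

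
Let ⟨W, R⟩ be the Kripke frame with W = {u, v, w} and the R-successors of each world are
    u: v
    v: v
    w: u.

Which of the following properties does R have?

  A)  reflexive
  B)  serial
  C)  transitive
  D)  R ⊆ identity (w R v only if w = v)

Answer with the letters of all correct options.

B

(A) not reflexive: not u R u.
(B) serial: every world has an R-successor.
(C) not transitive: w R u and u R v but not w R v.
(D) not ⊆ identity: u R v with u ≠ v.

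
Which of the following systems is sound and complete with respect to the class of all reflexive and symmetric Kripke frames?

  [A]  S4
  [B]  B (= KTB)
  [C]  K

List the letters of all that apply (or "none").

(A) S4 is determined by the class of reflexive and transitive frames.
(B) B (= KTB) is determined by exactly this class.
(C) K is determined by the class of arbitrary frames.

B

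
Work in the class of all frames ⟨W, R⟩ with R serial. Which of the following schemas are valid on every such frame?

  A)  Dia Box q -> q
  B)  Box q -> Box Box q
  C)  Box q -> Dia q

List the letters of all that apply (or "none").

C

(A) Dia Box q -> q is the dual of axiom B; it is valid on a frame exactly when R is symmetric. Such an R need not be symmetric, so not valid.
(B) axiom 4: valid iff R is transitive. Such an R need not be transitive — not valid.
(C) axiom D: valid iff R is serial. Every such R is serial — valid.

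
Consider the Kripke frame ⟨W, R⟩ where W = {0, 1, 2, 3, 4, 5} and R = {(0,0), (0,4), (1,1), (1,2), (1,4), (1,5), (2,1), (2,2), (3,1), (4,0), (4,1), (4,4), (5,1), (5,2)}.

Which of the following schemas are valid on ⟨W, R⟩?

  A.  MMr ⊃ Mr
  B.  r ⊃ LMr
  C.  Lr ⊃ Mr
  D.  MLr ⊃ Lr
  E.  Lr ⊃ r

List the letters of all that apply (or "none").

C

R is not reflexive: not 3 R 3.
R is not symmetric: 3 R 1 but not 1 R 3.
R is not transitive: 0 R 4 and 4 R 1 but not 0 R 1.
R is not euclidean: 1 R 2 and 1 R 4 but not 2 R 4.
R is serial: every world has an R-successor.
(A) MMr ⊃ Mr is the dual of axiom 4, which corresponds to transitivity. R is not transitive — not valid.
(B) r ⊃ LMr (axiom B) characterises the symmetric frames. R is not symmetric — not valid.
(C) axiom D: valid iff R is serial. R is serial — valid.
(D) the dual of axiom 5: valid iff R is euclidean. R is not euclidean — not valid.
(E) Lr ⊃ r is axiom T, which corresponds to reflexivity. R is not reflexive — not valid.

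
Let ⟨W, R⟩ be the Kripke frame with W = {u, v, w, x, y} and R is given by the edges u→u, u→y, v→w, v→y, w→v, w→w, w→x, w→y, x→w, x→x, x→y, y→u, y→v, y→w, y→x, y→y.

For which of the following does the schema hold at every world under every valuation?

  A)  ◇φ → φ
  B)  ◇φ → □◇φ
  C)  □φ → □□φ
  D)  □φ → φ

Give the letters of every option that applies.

R is not reflexive: not v R v.
R is not transitive: u R y and y R v but not u R v.
R is not euclidean: w R v and w R x but not v R x.
R is not a subset of the identity: u R y with u ≠ y.
(A) ◇φ → φ is valid only on frames where every R-edge is a self-loop. Here R ⊄ identity — not valid.
(B) axiom 5: valid iff R is euclidean. R is not euclidean — not valid.
(C) axiom 4: valid iff R is transitive. R is not transitive — not valid.
(D) □φ → φ is axiom T; it is valid on a frame exactly when R is reflexive. R is not reflexive, so not valid.

none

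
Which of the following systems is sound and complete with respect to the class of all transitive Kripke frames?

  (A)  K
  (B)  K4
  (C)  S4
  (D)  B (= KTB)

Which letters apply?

B

(A) K is determined by the class of arbitrary frames.
(B) K4 is determined by exactly this class.
(C) S4 is determined by the class of reflexive and transitive frames.
(D) B (= KTB) is determined by the class of reflexive and symmetric frames.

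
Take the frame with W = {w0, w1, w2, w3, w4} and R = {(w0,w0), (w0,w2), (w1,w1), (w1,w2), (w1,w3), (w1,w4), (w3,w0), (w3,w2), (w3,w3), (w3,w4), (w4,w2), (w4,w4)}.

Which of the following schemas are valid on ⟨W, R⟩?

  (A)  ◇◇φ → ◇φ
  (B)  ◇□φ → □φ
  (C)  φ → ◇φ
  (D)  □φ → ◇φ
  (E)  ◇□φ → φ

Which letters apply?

R is not reflexive: not w2 R w2.
R is not symmetric: w0 R w2 but not w2 R w0.
R is not transitive: w1 R w3 and w3 R w0 but not w1 R w0.
R is not euclidean: w0 R w2 and w0 R w0 but not w2 R w0.
R is not serial: w2 has no R-successor.
(A) the dual of axiom 4: valid iff R is transitive. R is not transitive — not valid.
(B) the dual of axiom 5: valid iff R is euclidean. R is not euclidean — not valid.
(C) the dual of axiom T: valid iff R is reflexive. R is not reflexive — not valid.
(D) axiom D: valid iff R is serial. R is not serial — not valid.
(E) ◇□φ → φ is the dual of axiom B, which corresponds to symmetry. R is not symmetric — not valid.

none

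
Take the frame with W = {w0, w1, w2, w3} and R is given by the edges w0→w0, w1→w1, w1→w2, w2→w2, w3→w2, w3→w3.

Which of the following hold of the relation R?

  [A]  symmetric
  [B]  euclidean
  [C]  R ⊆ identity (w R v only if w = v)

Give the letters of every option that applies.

(A) not symmetric: w1 R w2 but not w2 R w1.
(B) not euclidean: w1 R w2 and w1 R w1 but not w2 R w1.
(C) not ⊆ identity: w1 R w2 with w1 ≠ w2.

none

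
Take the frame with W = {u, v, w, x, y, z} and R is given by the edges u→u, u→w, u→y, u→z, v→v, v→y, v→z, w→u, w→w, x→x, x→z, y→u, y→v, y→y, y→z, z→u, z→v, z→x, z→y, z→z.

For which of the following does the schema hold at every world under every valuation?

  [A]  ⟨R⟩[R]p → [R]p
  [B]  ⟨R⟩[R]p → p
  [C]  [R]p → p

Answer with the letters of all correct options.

B, C

R is reflexive: each world relates to itself.
R is symmetric: every R-edge is matched by its reverse.
R is not euclidean: u R w and u R y but not w R y.
(A) ⟨R⟩[R]p → [R]p is the dual of axiom 5; it is valid on a frame exactly when R is euclidean. R is not euclidean, so not valid.
(B) the dual of axiom B: valid iff R is symmetric. R is symmetric — valid.
(C) [R]p → p is axiom T, which corresponds to reflexivity. R is reflexive — valid.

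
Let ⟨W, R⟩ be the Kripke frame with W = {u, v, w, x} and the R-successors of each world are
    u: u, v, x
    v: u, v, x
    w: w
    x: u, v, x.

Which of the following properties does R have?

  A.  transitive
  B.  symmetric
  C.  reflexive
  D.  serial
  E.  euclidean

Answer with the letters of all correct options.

A, B, C, D, E

(A) transitive: R is closed under composition.
(B) symmetric: every R-edge is matched by its reverse.
(C) reflexive: each world relates to itself.
(D) serial: every world has an R-successor.
(E) euclidean: any two R-successors of the same world are R-related.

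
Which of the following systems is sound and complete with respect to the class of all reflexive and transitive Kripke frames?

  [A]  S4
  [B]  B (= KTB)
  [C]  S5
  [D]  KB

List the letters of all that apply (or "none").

A

(A) S4 is determined by exactly this class.
(B) B (= KTB) is determined by the class of reflexive and symmetric frames.
(C) S5 is determined by the class of reflexive, symmetric, and transitive frames.
(D) KB is determined by the class of symmetric frames.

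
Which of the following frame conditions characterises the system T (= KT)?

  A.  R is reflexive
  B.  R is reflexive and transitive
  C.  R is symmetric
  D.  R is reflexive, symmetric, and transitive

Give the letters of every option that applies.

(A) T (= KT) is sound and complete for exactly this class.
(B) this class determines S4, not T (= KT).
(C) this class determines KB, not T (= KT).
(D) this class determines S5, not T (= KT).

A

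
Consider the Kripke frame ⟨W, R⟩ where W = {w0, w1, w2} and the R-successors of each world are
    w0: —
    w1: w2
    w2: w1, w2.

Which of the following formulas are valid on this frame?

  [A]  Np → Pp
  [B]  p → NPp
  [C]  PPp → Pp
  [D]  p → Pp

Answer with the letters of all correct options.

B

R is not reflexive: not w0 R w0.
R is symmetric: every R-edge is matched by its reverse.
R is not transitive: w1 R w2 and w2 R w1 but not w1 R w1.
R is not serial: w0 has no R-successor.
(A) axiom D: valid iff R is serial. R is not serial — not valid.
(B) p → NPp is axiom B, which corresponds to symmetry. R is symmetric — valid.
(C) PPp → Pp (the dual of axiom 4) characterises the transitive frames. R is not transitive — not valid.
(D) p → Pp is the dual of axiom T, which corresponds to reflexivity. R is not reflexive — not valid.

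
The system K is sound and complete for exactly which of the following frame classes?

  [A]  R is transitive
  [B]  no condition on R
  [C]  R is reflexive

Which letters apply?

B

(A) this class determines K4, not K.
(B) K is sound and complete for exactly this class.
(C) this class determines T (= KT), not K.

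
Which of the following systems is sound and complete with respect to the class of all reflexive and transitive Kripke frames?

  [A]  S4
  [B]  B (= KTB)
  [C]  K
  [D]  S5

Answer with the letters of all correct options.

A

(A) S4 is determined by exactly this class.
(B) B (= KTB) is determined by the class of reflexive and symmetric frames.
(C) K is determined by the class of arbitrary frames.
(D) S5 is determined by the class of reflexive, symmetric, and transitive frames.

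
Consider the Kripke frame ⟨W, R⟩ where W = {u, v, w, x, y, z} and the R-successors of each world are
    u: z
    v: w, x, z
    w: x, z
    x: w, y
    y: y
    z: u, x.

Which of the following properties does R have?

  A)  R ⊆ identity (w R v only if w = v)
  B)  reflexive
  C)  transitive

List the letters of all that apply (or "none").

none

(A) not ⊆ identity: u R z with u ≠ z.
(B) not reflexive: not u R u.
(C) not transitive: u R z and z R u but not u R u.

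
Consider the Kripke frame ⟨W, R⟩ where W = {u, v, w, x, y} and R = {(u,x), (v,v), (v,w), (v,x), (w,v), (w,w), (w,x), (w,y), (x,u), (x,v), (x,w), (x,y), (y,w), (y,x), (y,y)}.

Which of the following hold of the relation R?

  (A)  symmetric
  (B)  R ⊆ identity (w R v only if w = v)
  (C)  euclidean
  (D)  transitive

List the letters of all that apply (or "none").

(A) symmetric: every R-edge is matched by its reverse.
(B) not ⊆ identity: u R x with u ≠ x.
(C) not euclidean: w R v and w R y but not v R y.
(D) not transitive: u R x and x R u but not u R u.

A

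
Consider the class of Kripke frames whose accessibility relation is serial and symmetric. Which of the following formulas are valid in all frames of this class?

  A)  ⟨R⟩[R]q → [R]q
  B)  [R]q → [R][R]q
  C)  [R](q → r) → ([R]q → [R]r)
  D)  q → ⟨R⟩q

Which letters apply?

(A) ⟨R⟩[R]q → [R]q (the dual of axiom 5) characterises the euclidean frames. Such an R need not be euclidean — not valid.
(B) axiom 4: valid iff R is transitive. Such an R need not be transitive — not valid.
(C) [R](q → r) → ([R]q → [R]r) is axiom K, valid on every Kripke frame — valid.
(D) q → ⟨R⟩q (the dual of axiom T) characterises the reflexive frames. Such an R need not be reflexive — not valid.

C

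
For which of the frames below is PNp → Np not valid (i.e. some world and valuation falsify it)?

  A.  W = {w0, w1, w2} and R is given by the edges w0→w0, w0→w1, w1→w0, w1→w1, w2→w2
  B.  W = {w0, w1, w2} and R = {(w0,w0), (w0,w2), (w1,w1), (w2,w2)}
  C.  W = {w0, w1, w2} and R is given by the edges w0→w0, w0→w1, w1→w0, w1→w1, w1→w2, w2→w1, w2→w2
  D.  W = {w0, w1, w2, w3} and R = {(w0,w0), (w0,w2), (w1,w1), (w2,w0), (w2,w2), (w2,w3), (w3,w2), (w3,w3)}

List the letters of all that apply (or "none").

B, C, D

The schema PNp → Np is the dual of axiom 5; it is valid on a frame iff R is euclidean.
(A) R is euclidean (any two R-successors of the same world are R-related), so the schema is valid here.
(B) R is not euclidean (w0 R w2 and w0 R w0 but not w2 R w0), so the schema fails here.
(C) R is not euclidean (w1 R w0 and w1 R w2 but not w0 R w2), so the schema fails here.
(D) R is not euclidean (w2 R w0 and w2 R w3 but not w0 R w3), so the schema fails here.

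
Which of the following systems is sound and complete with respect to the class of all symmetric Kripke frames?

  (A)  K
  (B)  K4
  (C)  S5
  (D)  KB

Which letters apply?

(A) K is determined by the class of arbitrary frames.
(B) K4 is determined by the class of transitive frames.
(C) S5 is determined by the class of reflexive, symmetric, and transitive frames.
(D) KB is determined by exactly this class.

D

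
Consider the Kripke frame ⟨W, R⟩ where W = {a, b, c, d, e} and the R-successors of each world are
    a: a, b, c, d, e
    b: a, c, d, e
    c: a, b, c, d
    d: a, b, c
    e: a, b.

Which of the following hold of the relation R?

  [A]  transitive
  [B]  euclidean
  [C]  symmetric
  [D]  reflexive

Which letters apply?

(A) not transitive: b R a and a R b but not b R b.
(B) not euclidean: a R c and a R e but not c R e.
(C) symmetric: every R-edge is matched by its reverse.
(D) not reflexive: not b R b.

C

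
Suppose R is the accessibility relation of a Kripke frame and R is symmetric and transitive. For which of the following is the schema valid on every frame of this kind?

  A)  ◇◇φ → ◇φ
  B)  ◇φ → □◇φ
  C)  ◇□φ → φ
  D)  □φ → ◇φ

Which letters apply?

A, B, C

A symmetric transitive relation is euclidean (uRv and uRw give vRu by symmetry, then vRw by transitivity).
(A) ◇◇φ → ◇φ is the dual of axiom 4, which corresponds to transitivity. Every such R is transitive — valid.
(B) ◇φ → □◇φ (axiom 5) characterises the euclidean frames. Every such R is euclidean — valid.
(C) ◇□φ → φ (the dual of axiom B) characterises the symmetric frames. Every such R is symmetric — valid.
(D) □φ → ◇φ (axiom D) characterises the serial frames. Such an R need not be serial — not valid.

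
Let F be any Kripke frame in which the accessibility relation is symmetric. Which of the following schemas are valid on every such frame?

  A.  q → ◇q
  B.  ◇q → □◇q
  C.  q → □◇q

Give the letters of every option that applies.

(A) the dual of axiom T: valid iff R is reflexive. Such an R need not be reflexive — not valid.
(B) axiom 5: valid iff R is euclidean. Such an R need not be euclidean — not valid.
(C) axiom B: valid iff R is symmetric. Every such R is symmetric — valid.

C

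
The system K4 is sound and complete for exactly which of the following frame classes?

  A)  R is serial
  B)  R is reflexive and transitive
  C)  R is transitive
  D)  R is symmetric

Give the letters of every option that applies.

(A) this class determines D, not K4.
(B) this class determines S4, not K4.
(C) K4 is sound and complete for exactly this class.
(D) this class determines KB, not K4.

C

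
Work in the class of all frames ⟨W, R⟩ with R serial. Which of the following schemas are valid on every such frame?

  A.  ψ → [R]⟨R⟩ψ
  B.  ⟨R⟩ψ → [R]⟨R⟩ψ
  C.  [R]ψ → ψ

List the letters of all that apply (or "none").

none

(A) ψ → [R]⟨R⟩ψ is axiom B; it is valid on a frame exactly when R is symmetric. Such an R need not be symmetric, so not valid.
(B) ⟨R⟩ψ → [R]⟨R⟩ψ is axiom 5, which corresponds to the euclidean property. Such an R need not be euclidean — not valid.
(C) [R]ψ → ψ is axiom T, which corresponds to reflexivity. Such an R need not be reflexive — not valid.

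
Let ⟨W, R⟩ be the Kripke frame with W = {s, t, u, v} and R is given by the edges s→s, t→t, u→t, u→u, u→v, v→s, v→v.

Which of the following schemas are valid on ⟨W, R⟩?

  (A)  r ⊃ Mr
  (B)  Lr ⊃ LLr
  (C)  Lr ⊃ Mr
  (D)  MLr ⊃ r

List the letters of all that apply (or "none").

A, C

R is reflexive: each world relates to itself.
R is not symmetric: u R t but not t R u.
R is not transitive: u R v and v R s but not u R s.
R is serial: every world has an R-successor.
(A) r ⊃ Mr (the dual of axiom T) characterises the reflexive frames. R is reflexive — valid.
(B) Lr ⊃ LLr (axiom 4) characterises the transitive frames. R is not transitive — not valid.
(C) Lr ⊃ Mr is axiom D, which corresponds to seriality. R is serial — valid.
(D) the dual of axiom B: valid iff R is symmetric. R is not symmetric — not valid.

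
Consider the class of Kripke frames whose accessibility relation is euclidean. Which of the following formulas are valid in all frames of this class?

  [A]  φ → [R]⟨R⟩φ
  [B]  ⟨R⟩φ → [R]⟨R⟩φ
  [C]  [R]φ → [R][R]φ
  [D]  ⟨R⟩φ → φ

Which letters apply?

(A) φ → [R]⟨R⟩φ (axiom B) characterises the symmetric frames. Such an R need not be symmetric — not valid.
(B) ⟨R⟩φ → [R]⟨R⟩φ (axiom 5) characterises the euclidean frames. Every such R is euclidean — valid.
(C) [R]φ → [R][R]φ is axiom 4; it is valid on a frame exactly when R is transitive. Such an R need not be transitive, so not valid.
(D) ⟨R⟩φ → φ is valid only on frames where every R-edge is a self-loop. Such an R need not be a subset of the identity — not valid.

B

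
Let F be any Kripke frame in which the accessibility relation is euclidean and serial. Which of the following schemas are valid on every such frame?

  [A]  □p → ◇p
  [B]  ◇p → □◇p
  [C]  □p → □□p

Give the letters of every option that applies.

(A) □p → ◇p is axiom D; it is valid on a frame exactly when R is serial. Every such R is serial, so valid.
(B) ◇p → □◇p is axiom 5; it is valid on a frame exactly when R is euclidean. Every such R is euclidean, so valid.
(C) □p → □□p is axiom 4, which corresponds to transitivity. Such an R need not be transitive — not valid.

A, B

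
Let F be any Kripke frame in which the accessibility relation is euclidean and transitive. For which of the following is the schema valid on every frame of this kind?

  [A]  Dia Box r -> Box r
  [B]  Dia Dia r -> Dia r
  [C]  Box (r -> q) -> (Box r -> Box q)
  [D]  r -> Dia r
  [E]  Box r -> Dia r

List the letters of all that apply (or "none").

(A) Dia Box r -> Box r is the dual of axiom 5, which corresponds to the euclidean property. Every such R is euclidean — valid.
(B) Dia Dia r -> Dia r is the dual of axiom 4, which corresponds to transitivity. Every such R is transitive — valid.
(C) Box (r -> q) -> (Box r -> Box q) is the K axiom; it holds on all frames — valid.
(D) r -> Dia r is the dual of axiom T; it is valid on a frame exactly when R is reflexive. Such an R need not be reflexive, so not valid.
(E) axiom D: valid iff R is serial. Such an R need not be serial — not valid.

A, B, C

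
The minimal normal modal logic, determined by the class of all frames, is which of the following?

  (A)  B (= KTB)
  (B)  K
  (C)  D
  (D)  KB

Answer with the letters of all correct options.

B

(A) B (= KTB) is determined by the class of reflexive and symmetric frames.
(B) K is determined by exactly this class.
(C) D is determined by the class of serial frames.
(D) KB is determined by the class of symmetric frames.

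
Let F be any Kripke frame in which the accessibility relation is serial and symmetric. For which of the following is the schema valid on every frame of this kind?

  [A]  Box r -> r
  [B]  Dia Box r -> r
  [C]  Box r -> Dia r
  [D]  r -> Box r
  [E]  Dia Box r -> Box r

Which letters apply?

B, C

(A) axiom T: valid iff R is reflexive. Such an R need not be reflexive — not valid.
(B) Dia Box r -> r is the dual of axiom B; it is valid on a frame exactly when R is symmetric. Every such R is symmetric, so valid.
(C) Box r -> Dia r is axiom D, which corresponds to seriality. Every such R is serial — valid.
(D) r -> Box r is valid only on frames where every R-edge is a self-loop. Such an R need not be a subset of the identity — not valid.
(E) Dia Box r -> Box r is the dual of axiom 5, which corresponds to the euclidean property. Such an R need not be euclidean — not valid.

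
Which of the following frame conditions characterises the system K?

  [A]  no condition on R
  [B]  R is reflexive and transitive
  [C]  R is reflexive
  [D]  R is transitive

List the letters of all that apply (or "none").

A

(A) K is sound and complete for exactly this class.
(B) this class determines S4, not K.
(C) this class determines T (= KT), not K.
(D) this class determines K4, not K.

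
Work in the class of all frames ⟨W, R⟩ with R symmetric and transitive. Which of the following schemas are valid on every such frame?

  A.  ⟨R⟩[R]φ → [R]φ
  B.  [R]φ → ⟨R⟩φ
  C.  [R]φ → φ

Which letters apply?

A symmetric transitive relation is euclidean (uRv and uRw give vRu by symmetry, then vRw by transitivity).
(A) ⟨R⟩[R]φ → [R]φ (the dual of axiom 5) characterises the euclidean frames. Every such R is euclidean — valid.
(B) [R]φ → ⟨R⟩φ is axiom D; it is valid on a frame exactly when R is serial. Such an R need not be serial, so not valid.
(C) [R]φ → φ is axiom T; it is valid on a frame exactly when R is reflexive. Such an R need not be reflexive, so not valid.

A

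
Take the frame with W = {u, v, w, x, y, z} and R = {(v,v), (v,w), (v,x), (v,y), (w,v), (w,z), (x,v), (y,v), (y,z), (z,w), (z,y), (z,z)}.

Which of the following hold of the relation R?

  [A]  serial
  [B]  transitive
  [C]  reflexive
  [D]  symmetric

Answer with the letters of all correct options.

D

(A) not serial: u has no R-successor.
(B) not transitive: v R w and w R z but not v R z.
(C) not reflexive: not u R u.
(D) symmetric: every R-edge is matched by its reverse.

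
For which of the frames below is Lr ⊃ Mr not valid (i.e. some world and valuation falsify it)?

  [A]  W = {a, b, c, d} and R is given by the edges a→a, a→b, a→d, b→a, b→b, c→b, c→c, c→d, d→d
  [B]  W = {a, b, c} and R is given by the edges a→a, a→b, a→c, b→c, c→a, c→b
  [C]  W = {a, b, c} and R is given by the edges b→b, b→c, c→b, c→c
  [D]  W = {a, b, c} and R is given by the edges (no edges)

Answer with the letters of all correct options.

The schema Lr ⊃ Mr is axiom D; it is valid on a frame iff R is serial.
(A) R is serial (every world has an R-successor), so the schema is valid here.
(B) R is serial (every world has an R-successor), so the schema is valid here.
(C) R is not serial (a has no R-successor), so the schema fails here.
(D) R is not serial (a has no R-successor), so the schema fails here.

C, D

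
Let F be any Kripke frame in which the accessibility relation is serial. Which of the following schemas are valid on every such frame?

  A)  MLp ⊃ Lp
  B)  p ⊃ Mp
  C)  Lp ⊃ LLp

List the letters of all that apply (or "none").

none

(A) the dual of axiom 5: valid iff R is euclidean. Such an R need not be euclidean — not valid.
(B) p ⊃ Mp is the dual of axiom T, which corresponds to reflexivity. Such an R need not be reflexive — not valid.
(C) Lp ⊃ LLp is axiom 4; it is valid on a frame exactly when R is transitive. Such an R need not be transitive, so not valid.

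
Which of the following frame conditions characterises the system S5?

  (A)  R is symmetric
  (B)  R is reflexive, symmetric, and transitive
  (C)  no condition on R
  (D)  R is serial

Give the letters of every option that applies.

B

(A) this class determines KB, not S5.
(B) S5 is sound and complete for exactly this class.
(C) this class determines K, not S5.
(D) this class determines D, not S5.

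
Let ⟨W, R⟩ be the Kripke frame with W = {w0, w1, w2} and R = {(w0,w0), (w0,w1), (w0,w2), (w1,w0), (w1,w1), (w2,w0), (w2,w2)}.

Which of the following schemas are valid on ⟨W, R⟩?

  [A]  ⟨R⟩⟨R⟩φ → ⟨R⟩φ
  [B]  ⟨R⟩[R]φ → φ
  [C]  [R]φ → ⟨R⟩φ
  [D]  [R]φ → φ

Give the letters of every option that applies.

R is reflexive: each world relates to itself.
R is symmetric: every R-edge is matched by its reverse.
R is not transitive: w1 R w0 and w0 R w2 but not w1 R w2.
R is serial: every world has an R-successor.
(A) the dual of axiom 4: valid iff R is transitive. R is not transitive — not valid.
(B) ⟨R⟩[R]φ → φ is the dual of axiom B; it is valid on a frame exactly when R is symmetric. R is symmetric, so valid.
(C) [R]φ → ⟨R⟩φ (axiom D) characterises the serial frames. R is serial — valid.
(D) [R]φ → φ is axiom T; it is valid on a frame exactly when R is reflexive. R is reflexive, so valid.

B, C, D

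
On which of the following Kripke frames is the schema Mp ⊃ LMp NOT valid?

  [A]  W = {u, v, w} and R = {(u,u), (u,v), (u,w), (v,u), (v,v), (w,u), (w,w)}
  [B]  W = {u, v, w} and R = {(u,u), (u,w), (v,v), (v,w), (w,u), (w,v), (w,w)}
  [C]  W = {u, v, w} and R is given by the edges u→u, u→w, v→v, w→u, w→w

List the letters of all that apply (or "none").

The schema Mp ⊃ LMp is axiom 5; it is valid on a frame iff R is euclidean.
(A) R is not euclidean (u R v and u R w but not v R w), so the schema fails here.
(B) R is not euclidean (w R u and w R v but not u R v), so the schema fails here.
(C) R is euclidean (any two R-successors of the same world are R-related), so the schema is valid here.

A, B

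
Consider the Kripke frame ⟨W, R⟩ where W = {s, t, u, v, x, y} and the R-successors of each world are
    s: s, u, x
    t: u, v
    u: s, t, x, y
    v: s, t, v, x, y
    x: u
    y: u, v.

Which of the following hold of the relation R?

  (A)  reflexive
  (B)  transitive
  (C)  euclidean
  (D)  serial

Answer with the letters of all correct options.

D

(A) not reflexive: not t R t.
(B) not transitive: s R u and u R t but not s R t.
(C) not euclidean: s R x and s R s but not x R s.
(D) serial: every world has an R-successor.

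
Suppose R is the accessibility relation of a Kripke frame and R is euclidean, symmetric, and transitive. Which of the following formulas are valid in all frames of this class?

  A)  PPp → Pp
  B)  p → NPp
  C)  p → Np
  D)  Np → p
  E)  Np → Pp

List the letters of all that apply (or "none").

(A) the dual of axiom 4: valid iff R is transitive. Every such R is transitive — valid.
(B) p → NPp is axiom B; it is valid on a frame exactly when R is symmetric. Every such R is symmetric, so valid.
(C) p → Np is valid only on frames where every R-edge is a self-loop. Such an R need not be a subset of the identity — not valid.
(D) Np → p (axiom T) characterises the reflexive frames. Such an R need not be reflexive — not valid.
(E) Np → Pp (axiom D) characterises the serial frames. Such an R need not be serial — not valid.

A, B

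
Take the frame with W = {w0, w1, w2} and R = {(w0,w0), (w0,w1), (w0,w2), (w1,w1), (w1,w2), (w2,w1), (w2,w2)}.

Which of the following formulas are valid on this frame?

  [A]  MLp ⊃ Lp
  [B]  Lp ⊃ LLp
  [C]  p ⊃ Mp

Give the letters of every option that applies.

B, C

R is reflexive: each world relates to itself.
R is transitive: R is closed under composition.
R is not euclidean: w0 R w1 and w0 R w0 but not w1 R w0.
(A) MLp ⊃ Lp is the dual of axiom 5, which corresponds to the euclidean property. R is not euclidean — not valid.
(B) Lp ⊃ LLp is axiom 4, which corresponds to transitivity. R is transitive — valid.
(C) p ⊃ Mp is the dual of axiom T, which corresponds to reflexivity. R is reflexive — valid.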